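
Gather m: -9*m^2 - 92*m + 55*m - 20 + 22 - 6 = -9*m^2 - 37*m - 4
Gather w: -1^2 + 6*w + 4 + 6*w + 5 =12*w + 8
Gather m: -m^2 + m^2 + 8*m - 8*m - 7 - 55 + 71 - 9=0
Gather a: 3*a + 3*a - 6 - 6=6*a - 12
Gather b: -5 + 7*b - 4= 7*b - 9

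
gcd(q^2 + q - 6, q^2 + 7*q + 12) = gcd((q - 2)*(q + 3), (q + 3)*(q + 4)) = q + 3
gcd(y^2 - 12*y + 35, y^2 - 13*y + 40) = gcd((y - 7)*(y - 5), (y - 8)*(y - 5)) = y - 5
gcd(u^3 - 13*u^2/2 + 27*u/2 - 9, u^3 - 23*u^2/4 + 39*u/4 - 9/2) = u^2 - 5*u + 6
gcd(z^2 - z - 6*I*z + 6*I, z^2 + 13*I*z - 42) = 1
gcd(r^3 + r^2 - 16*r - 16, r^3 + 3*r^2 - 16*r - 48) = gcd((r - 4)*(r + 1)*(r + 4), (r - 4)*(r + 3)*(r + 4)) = r^2 - 16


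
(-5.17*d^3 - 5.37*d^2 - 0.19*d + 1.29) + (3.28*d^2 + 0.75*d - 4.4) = -5.17*d^3 - 2.09*d^2 + 0.56*d - 3.11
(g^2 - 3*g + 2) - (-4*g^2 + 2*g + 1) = 5*g^2 - 5*g + 1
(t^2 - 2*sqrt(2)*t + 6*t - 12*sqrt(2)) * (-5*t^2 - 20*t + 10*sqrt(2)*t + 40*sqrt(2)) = -5*t^4 - 50*t^3 + 20*sqrt(2)*t^3 - 160*t^2 + 200*sqrt(2)*t^2 - 400*t + 480*sqrt(2)*t - 960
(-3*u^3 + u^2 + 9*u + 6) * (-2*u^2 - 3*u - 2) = 6*u^5 + 7*u^4 - 15*u^3 - 41*u^2 - 36*u - 12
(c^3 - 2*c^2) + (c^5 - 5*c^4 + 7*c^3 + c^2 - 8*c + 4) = c^5 - 5*c^4 + 8*c^3 - c^2 - 8*c + 4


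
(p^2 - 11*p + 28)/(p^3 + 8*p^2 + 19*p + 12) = (p^2 - 11*p + 28)/(p^3 + 8*p^2 + 19*p + 12)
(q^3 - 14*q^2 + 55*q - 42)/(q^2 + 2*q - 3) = (q^2 - 13*q + 42)/(q + 3)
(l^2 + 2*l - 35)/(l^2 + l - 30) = (l + 7)/(l + 6)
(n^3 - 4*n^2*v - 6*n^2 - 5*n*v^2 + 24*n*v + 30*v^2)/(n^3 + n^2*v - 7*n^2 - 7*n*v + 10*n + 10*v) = (n^2 - 5*n*v - 6*n + 30*v)/(n^2 - 7*n + 10)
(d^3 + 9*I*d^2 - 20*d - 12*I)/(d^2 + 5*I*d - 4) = (d^2 + 8*I*d - 12)/(d + 4*I)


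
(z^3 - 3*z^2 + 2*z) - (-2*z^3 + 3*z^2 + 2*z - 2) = 3*z^3 - 6*z^2 + 2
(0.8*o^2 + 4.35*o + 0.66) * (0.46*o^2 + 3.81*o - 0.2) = 0.368*o^4 + 5.049*o^3 + 16.7171*o^2 + 1.6446*o - 0.132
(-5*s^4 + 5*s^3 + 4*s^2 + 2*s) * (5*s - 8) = -25*s^5 + 65*s^4 - 20*s^3 - 22*s^2 - 16*s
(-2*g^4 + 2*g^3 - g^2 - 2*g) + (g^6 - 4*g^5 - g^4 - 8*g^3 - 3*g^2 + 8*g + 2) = g^6 - 4*g^5 - 3*g^4 - 6*g^3 - 4*g^2 + 6*g + 2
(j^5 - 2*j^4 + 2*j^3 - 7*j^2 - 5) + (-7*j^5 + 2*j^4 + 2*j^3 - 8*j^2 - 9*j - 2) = -6*j^5 + 4*j^3 - 15*j^2 - 9*j - 7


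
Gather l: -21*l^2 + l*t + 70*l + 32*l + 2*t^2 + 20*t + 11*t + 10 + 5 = -21*l^2 + l*(t + 102) + 2*t^2 + 31*t + 15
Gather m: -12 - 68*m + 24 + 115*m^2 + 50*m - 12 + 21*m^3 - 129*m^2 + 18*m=21*m^3 - 14*m^2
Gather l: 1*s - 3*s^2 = -3*s^2 + s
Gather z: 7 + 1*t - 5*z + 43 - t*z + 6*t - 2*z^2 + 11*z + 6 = 7*t - 2*z^2 + z*(6 - t) + 56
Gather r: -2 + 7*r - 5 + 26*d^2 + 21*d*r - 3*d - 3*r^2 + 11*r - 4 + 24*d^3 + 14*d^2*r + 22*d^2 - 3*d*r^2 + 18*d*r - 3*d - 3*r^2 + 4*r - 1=24*d^3 + 48*d^2 - 6*d + r^2*(-3*d - 6) + r*(14*d^2 + 39*d + 22) - 12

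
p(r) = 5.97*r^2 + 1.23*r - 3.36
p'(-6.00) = -70.41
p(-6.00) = 204.18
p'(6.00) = 72.87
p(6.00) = 218.94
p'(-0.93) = -9.87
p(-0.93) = 0.66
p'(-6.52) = -76.62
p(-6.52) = 242.41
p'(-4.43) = -51.66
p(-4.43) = 108.35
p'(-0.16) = -0.68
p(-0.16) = -3.40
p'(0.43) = 6.36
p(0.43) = -1.73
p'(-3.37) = -39.01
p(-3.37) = 60.30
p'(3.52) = 43.26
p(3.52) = 74.94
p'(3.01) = 37.17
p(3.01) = 54.43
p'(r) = 11.94*r + 1.23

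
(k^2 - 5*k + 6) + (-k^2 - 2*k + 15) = 21 - 7*k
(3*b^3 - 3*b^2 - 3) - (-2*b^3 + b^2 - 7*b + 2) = 5*b^3 - 4*b^2 + 7*b - 5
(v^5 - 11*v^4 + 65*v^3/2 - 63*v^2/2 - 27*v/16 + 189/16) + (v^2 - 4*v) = v^5 - 11*v^4 + 65*v^3/2 - 61*v^2/2 - 91*v/16 + 189/16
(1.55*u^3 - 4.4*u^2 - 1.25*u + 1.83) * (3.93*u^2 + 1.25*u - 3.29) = 6.0915*u^5 - 15.3545*u^4 - 15.512*u^3 + 20.1054*u^2 + 6.4*u - 6.0207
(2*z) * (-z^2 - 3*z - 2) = -2*z^3 - 6*z^2 - 4*z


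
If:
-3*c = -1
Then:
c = 1/3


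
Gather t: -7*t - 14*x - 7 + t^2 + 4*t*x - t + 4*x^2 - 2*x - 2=t^2 + t*(4*x - 8) + 4*x^2 - 16*x - 9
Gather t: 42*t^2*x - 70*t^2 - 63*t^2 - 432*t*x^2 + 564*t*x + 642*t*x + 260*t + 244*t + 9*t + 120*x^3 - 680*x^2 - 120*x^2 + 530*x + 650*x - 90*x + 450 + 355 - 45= t^2*(42*x - 133) + t*(-432*x^2 + 1206*x + 513) + 120*x^3 - 800*x^2 + 1090*x + 760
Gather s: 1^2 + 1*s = s + 1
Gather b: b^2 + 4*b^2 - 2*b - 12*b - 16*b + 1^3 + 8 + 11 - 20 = 5*b^2 - 30*b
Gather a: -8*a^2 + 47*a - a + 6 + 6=-8*a^2 + 46*a + 12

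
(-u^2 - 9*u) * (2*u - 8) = -2*u^3 - 10*u^2 + 72*u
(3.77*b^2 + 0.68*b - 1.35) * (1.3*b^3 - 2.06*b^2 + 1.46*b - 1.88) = 4.901*b^5 - 6.8822*b^4 + 2.3484*b^3 - 3.3138*b^2 - 3.2494*b + 2.538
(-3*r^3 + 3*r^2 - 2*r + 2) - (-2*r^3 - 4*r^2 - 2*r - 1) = -r^3 + 7*r^2 + 3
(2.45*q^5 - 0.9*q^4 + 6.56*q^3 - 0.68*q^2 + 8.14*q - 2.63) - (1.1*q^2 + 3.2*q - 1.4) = 2.45*q^5 - 0.9*q^4 + 6.56*q^3 - 1.78*q^2 + 4.94*q - 1.23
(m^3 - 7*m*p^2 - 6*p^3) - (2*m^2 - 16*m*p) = m^3 - 2*m^2 - 7*m*p^2 + 16*m*p - 6*p^3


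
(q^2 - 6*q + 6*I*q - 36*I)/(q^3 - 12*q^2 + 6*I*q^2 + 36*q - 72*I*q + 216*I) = 1/(q - 6)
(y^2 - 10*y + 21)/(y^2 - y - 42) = (y - 3)/(y + 6)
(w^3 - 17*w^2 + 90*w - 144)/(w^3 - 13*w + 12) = (w^2 - 14*w + 48)/(w^2 + 3*w - 4)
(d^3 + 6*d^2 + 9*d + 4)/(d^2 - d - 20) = (d^2 + 2*d + 1)/(d - 5)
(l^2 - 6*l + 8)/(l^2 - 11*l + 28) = (l - 2)/(l - 7)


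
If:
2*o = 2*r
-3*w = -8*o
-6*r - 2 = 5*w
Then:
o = -3/29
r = -3/29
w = -8/29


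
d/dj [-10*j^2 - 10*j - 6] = -20*j - 10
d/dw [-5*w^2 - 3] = -10*w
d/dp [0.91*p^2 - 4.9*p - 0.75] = 1.82*p - 4.9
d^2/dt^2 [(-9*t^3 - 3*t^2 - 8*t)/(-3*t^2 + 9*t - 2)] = 24*(69*t^3 - 45*t^2 - 3*t + 13)/(27*t^6 - 243*t^5 + 783*t^4 - 1053*t^3 + 522*t^2 - 108*t + 8)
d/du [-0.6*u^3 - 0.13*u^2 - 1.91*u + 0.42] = -1.8*u^2 - 0.26*u - 1.91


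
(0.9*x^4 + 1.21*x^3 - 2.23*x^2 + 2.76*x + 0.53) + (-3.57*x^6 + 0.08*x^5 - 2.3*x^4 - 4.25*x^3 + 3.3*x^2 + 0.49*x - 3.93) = -3.57*x^6 + 0.08*x^5 - 1.4*x^4 - 3.04*x^3 + 1.07*x^2 + 3.25*x - 3.4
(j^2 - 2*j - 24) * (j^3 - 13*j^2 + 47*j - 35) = j^5 - 15*j^4 + 49*j^3 + 183*j^2 - 1058*j + 840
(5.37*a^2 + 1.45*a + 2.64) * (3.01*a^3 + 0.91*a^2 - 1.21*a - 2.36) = 16.1637*a^5 + 9.2512*a^4 + 2.7682*a^3 - 12.0253*a^2 - 6.6164*a - 6.2304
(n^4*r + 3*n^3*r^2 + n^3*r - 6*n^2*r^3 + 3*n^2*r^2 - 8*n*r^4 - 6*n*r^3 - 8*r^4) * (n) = n^5*r + 3*n^4*r^2 + n^4*r - 6*n^3*r^3 + 3*n^3*r^2 - 8*n^2*r^4 - 6*n^2*r^3 - 8*n*r^4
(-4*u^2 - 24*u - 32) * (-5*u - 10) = 20*u^3 + 160*u^2 + 400*u + 320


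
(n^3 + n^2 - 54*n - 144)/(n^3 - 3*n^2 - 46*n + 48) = (n + 3)/(n - 1)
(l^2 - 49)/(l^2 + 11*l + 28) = (l - 7)/(l + 4)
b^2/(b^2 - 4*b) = b/(b - 4)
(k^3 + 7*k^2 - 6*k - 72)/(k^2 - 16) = (k^2 + 3*k - 18)/(k - 4)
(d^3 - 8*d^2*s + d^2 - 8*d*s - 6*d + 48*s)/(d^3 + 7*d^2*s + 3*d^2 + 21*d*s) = (d^2 - 8*d*s - 2*d + 16*s)/(d*(d + 7*s))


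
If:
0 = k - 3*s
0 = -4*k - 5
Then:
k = -5/4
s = -5/12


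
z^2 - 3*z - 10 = (z - 5)*(z + 2)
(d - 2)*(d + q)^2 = d^3 + 2*d^2*q - 2*d^2 + d*q^2 - 4*d*q - 2*q^2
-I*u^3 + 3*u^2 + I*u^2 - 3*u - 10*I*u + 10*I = (u - 2*I)*(u + 5*I)*(-I*u + I)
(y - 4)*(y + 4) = y^2 - 16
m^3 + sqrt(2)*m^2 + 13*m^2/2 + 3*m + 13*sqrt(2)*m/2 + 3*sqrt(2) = (m + 1/2)*(m + 6)*(m + sqrt(2))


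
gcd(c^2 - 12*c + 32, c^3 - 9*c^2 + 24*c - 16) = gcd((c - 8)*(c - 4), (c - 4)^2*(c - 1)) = c - 4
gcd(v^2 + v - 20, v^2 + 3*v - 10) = v + 5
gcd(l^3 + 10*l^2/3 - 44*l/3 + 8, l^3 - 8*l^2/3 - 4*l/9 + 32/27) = l - 2/3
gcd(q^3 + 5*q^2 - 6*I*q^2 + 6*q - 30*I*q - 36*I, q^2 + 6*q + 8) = q + 2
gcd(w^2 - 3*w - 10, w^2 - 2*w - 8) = w + 2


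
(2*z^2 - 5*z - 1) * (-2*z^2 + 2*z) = -4*z^4 + 14*z^3 - 8*z^2 - 2*z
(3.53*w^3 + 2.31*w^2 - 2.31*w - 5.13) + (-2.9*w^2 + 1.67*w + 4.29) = 3.53*w^3 - 0.59*w^2 - 0.64*w - 0.84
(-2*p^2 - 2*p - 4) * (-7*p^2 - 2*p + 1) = 14*p^4 + 18*p^3 + 30*p^2 + 6*p - 4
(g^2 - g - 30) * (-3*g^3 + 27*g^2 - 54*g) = -3*g^5 + 30*g^4 + 9*g^3 - 756*g^2 + 1620*g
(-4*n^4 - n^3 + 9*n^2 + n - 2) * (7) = -28*n^4 - 7*n^3 + 63*n^2 + 7*n - 14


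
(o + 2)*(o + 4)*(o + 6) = o^3 + 12*o^2 + 44*o + 48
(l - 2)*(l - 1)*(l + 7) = l^3 + 4*l^2 - 19*l + 14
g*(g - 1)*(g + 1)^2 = g^4 + g^3 - g^2 - g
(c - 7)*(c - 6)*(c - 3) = c^3 - 16*c^2 + 81*c - 126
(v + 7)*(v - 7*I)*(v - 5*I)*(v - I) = v^4 + 7*v^3 - 13*I*v^3 - 47*v^2 - 91*I*v^2 - 329*v + 35*I*v + 245*I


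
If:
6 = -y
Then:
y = -6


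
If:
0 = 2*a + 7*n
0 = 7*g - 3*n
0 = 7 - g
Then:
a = -343/6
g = 7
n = 49/3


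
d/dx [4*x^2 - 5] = 8*x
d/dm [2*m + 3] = 2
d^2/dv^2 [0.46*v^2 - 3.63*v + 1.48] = 0.920000000000000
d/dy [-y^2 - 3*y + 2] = -2*y - 3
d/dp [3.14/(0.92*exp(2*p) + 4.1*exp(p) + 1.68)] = (-5.7776*exp(p) - 12.874)*exp(p)/(0.92*exp(2*p) + 4.1*exp(p) + 1.68)^2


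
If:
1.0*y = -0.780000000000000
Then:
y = -0.78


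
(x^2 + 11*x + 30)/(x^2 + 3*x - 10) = (x + 6)/(x - 2)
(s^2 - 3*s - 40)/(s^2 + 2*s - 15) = (s - 8)/(s - 3)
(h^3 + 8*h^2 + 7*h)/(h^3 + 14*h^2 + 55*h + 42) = h/(h + 6)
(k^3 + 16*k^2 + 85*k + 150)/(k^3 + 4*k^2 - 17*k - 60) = (k^2 + 11*k + 30)/(k^2 - k - 12)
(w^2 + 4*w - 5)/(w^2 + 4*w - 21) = (w^2 + 4*w - 5)/(w^2 + 4*w - 21)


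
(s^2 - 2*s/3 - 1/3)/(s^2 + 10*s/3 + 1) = (s - 1)/(s + 3)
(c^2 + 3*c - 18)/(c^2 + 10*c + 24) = (c - 3)/(c + 4)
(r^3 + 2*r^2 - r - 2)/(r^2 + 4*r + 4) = (r^2 - 1)/(r + 2)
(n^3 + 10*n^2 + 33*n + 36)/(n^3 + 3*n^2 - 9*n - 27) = (n + 4)/(n - 3)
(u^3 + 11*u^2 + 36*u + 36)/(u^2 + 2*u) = u + 9 + 18/u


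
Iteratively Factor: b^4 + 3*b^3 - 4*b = (b)*(b^3 + 3*b^2 - 4) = b*(b + 2)*(b^2 + b - 2) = b*(b - 1)*(b + 2)*(b + 2)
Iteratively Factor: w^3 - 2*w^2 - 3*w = (w - 3)*(w^2 + w) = (w - 3)*(w + 1)*(w)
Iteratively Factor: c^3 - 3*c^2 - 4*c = (c)*(c^2 - 3*c - 4) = c*(c - 4)*(c + 1)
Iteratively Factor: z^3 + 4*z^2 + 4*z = (z)*(z^2 + 4*z + 4) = z*(z + 2)*(z + 2)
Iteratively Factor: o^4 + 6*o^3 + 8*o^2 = (o + 2)*(o^3 + 4*o^2) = (o + 2)*(o + 4)*(o^2) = o*(o + 2)*(o + 4)*(o)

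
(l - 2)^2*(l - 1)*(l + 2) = l^4 - 3*l^3 - 2*l^2 + 12*l - 8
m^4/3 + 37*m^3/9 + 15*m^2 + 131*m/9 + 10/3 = (m/3 + 1/3)*(m + 1/3)*(m + 5)*(m + 6)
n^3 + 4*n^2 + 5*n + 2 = (n + 1)^2*(n + 2)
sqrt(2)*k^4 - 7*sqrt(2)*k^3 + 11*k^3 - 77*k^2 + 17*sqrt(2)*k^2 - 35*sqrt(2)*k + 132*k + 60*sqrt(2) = (k - 4)*(k - 3)*(k + 5*sqrt(2))*(sqrt(2)*k + 1)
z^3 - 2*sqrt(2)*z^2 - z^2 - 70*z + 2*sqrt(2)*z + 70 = (z - 1)*(z - 7*sqrt(2))*(z + 5*sqrt(2))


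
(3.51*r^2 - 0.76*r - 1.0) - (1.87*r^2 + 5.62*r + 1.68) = 1.64*r^2 - 6.38*r - 2.68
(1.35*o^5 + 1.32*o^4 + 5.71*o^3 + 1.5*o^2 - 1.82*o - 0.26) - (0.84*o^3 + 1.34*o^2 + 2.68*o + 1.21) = 1.35*o^5 + 1.32*o^4 + 4.87*o^3 + 0.16*o^2 - 4.5*o - 1.47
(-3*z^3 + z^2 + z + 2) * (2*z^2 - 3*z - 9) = -6*z^5 + 11*z^4 + 26*z^3 - 8*z^2 - 15*z - 18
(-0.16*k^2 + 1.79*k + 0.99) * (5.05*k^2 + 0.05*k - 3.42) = -0.808*k^4 + 9.0315*k^3 + 5.6362*k^2 - 6.0723*k - 3.3858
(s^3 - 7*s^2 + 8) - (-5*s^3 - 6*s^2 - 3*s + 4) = 6*s^3 - s^2 + 3*s + 4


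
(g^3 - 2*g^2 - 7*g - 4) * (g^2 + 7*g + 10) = g^5 + 5*g^4 - 11*g^3 - 73*g^2 - 98*g - 40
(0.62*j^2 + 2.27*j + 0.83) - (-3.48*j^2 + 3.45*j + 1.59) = 4.1*j^2 - 1.18*j - 0.76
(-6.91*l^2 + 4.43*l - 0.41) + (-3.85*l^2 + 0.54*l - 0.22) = -10.76*l^2 + 4.97*l - 0.63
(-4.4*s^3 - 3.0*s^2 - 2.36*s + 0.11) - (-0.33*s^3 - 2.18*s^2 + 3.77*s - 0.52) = -4.07*s^3 - 0.82*s^2 - 6.13*s + 0.63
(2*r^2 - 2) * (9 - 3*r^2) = -6*r^4 + 24*r^2 - 18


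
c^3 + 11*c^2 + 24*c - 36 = (c - 1)*(c + 6)^2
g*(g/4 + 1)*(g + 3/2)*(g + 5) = g^4/4 + 21*g^3/8 + 67*g^2/8 + 15*g/2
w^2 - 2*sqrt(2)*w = w*(w - 2*sqrt(2))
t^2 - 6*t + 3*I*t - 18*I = (t - 6)*(t + 3*I)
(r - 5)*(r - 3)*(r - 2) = r^3 - 10*r^2 + 31*r - 30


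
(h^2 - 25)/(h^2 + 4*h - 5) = (h - 5)/(h - 1)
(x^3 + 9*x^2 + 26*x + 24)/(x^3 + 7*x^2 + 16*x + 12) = (x + 4)/(x + 2)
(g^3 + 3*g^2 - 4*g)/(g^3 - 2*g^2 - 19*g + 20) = g/(g - 5)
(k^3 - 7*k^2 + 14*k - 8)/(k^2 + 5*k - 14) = (k^2 - 5*k + 4)/(k + 7)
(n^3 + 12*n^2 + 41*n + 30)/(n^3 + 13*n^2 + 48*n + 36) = (n + 5)/(n + 6)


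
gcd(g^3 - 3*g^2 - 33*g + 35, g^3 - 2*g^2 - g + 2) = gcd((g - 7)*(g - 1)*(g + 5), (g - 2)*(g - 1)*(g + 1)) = g - 1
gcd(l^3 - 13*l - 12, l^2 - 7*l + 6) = 1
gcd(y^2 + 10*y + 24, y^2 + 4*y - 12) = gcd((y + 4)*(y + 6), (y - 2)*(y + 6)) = y + 6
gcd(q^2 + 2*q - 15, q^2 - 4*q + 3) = q - 3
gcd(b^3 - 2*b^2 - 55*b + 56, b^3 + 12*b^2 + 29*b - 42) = b^2 + 6*b - 7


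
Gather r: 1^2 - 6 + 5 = 0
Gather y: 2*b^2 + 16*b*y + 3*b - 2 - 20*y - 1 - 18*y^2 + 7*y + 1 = 2*b^2 + 3*b - 18*y^2 + y*(16*b - 13) - 2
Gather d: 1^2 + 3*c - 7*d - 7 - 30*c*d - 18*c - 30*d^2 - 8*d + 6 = -15*c - 30*d^2 + d*(-30*c - 15)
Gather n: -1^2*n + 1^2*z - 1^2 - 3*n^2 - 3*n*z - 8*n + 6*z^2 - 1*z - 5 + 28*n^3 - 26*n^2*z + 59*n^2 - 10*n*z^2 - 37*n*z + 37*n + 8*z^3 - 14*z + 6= 28*n^3 + n^2*(56 - 26*z) + n*(-10*z^2 - 40*z + 28) + 8*z^3 + 6*z^2 - 14*z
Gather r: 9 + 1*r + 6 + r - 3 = 2*r + 12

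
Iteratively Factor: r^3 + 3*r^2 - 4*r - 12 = (r + 2)*(r^2 + r - 6) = (r - 2)*(r + 2)*(r + 3)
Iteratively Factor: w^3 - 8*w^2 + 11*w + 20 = (w - 5)*(w^2 - 3*w - 4) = (w - 5)*(w - 4)*(w + 1)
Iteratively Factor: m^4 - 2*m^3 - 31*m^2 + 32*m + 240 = (m - 5)*(m^3 + 3*m^2 - 16*m - 48) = (m - 5)*(m - 4)*(m^2 + 7*m + 12) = (m - 5)*(m - 4)*(m + 4)*(m + 3)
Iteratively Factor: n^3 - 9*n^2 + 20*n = (n - 4)*(n^2 - 5*n) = n*(n - 4)*(n - 5)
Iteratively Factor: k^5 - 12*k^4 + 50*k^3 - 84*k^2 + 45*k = (k - 5)*(k^4 - 7*k^3 + 15*k^2 - 9*k) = k*(k - 5)*(k^3 - 7*k^2 + 15*k - 9) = k*(k - 5)*(k - 3)*(k^2 - 4*k + 3) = k*(k - 5)*(k - 3)^2*(k - 1)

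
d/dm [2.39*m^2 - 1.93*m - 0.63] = 4.78*m - 1.93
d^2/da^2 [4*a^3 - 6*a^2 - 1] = 24*a - 12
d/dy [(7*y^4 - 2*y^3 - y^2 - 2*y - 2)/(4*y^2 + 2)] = (14*y^5 - 2*y^4 + 14*y^3 - y^2 + 3*y - 1)/(4*y^4 + 4*y^2 + 1)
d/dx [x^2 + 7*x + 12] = 2*x + 7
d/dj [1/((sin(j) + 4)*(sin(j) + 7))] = -(2*sin(j) + 11)*cos(j)/((sin(j) + 4)^2*(sin(j) + 7)^2)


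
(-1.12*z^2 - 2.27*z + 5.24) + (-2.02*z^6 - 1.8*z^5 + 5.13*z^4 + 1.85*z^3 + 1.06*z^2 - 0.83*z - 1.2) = -2.02*z^6 - 1.8*z^5 + 5.13*z^4 + 1.85*z^3 - 0.0600000000000001*z^2 - 3.1*z + 4.04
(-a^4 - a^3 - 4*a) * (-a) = a^5 + a^4 + 4*a^2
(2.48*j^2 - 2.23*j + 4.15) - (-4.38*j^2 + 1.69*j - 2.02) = 6.86*j^2 - 3.92*j + 6.17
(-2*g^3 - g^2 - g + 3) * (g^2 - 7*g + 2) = -2*g^5 + 13*g^4 + 2*g^3 + 8*g^2 - 23*g + 6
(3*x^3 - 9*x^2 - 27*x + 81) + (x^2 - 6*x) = 3*x^3 - 8*x^2 - 33*x + 81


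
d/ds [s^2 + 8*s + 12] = 2*s + 8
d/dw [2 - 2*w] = -2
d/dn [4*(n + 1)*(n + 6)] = 8*n + 28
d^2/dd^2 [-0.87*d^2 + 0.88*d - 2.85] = -1.74000000000000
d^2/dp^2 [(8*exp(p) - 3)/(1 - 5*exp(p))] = (35*exp(p) + 7)*exp(p)/(125*exp(3*p) - 75*exp(2*p) + 15*exp(p) - 1)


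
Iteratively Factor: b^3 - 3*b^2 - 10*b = (b)*(b^2 - 3*b - 10) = b*(b - 5)*(b + 2)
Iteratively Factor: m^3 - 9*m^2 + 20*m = (m - 5)*(m^2 - 4*m) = m*(m - 5)*(m - 4)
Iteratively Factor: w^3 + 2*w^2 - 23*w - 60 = (w + 4)*(w^2 - 2*w - 15) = (w - 5)*(w + 4)*(w + 3)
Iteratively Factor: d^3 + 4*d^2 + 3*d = (d)*(d^2 + 4*d + 3) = d*(d + 1)*(d + 3)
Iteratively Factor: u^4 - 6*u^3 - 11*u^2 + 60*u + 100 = (u - 5)*(u^3 - u^2 - 16*u - 20) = (u - 5)^2*(u^2 + 4*u + 4) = (u - 5)^2*(u + 2)*(u + 2)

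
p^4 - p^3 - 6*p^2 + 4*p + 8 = (p - 2)^2*(p + 1)*(p + 2)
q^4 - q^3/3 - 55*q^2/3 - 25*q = q*(q - 5)*(q + 5/3)*(q + 3)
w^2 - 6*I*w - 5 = (w - 5*I)*(w - I)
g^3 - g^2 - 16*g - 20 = (g - 5)*(g + 2)^2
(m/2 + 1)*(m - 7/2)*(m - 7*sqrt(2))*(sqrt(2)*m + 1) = sqrt(2)*m^4/2 - 13*m^3/2 - 3*sqrt(2)*m^3/4 - 7*sqrt(2)*m^2 + 39*m^2/4 + 21*sqrt(2)*m/4 + 91*m/2 + 49*sqrt(2)/2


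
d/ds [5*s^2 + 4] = 10*s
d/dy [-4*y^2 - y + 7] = -8*y - 1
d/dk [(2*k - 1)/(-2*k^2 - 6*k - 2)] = (k^2 - k - 5/2)/(k^4 + 6*k^3 + 11*k^2 + 6*k + 1)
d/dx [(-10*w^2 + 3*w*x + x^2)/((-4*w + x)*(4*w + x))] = 3*w*(-16*w^2 - 4*w*x - x^2)/(256*w^4 - 32*w^2*x^2 + x^4)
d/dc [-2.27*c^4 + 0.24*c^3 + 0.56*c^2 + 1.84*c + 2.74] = -9.08*c^3 + 0.72*c^2 + 1.12*c + 1.84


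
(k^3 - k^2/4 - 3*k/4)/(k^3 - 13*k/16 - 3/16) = 4*k/(4*k + 1)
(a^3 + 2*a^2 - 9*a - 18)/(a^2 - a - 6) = a + 3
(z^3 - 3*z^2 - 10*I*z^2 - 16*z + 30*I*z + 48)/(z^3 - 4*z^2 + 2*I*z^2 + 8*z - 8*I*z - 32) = (z^2 - z*(3 + 8*I) + 24*I)/(z^2 + 4*z*(-1 + I) - 16*I)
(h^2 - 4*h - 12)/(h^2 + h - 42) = (h + 2)/(h + 7)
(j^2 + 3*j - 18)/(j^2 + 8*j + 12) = (j - 3)/(j + 2)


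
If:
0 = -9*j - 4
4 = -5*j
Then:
No Solution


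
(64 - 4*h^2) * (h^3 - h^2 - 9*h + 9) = -4*h^5 + 4*h^4 + 100*h^3 - 100*h^2 - 576*h + 576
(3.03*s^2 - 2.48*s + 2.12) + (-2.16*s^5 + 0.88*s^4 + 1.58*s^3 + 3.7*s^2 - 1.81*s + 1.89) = -2.16*s^5 + 0.88*s^4 + 1.58*s^3 + 6.73*s^2 - 4.29*s + 4.01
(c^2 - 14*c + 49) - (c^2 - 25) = 74 - 14*c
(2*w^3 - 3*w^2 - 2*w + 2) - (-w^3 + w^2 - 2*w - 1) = 3*w^3 - 4*w^2 + 3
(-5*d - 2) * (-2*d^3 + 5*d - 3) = 10*d^4 + 4*d^3 - 25*d^2 + 5*d + 6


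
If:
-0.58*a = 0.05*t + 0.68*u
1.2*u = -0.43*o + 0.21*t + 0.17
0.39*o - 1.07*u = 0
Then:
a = 0.0697865353037767 - 2.14932002863037*u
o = 2.74358974358974*u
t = 11.3321123321123*u - 0.80952380952381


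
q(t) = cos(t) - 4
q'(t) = -sin(t)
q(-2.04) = -4.45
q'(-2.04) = 0.89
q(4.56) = -4.15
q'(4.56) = 0.99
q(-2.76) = -4.93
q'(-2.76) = 0.37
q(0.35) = -3.06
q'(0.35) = -0.34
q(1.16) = -3.60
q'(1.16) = -0.92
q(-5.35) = -3.40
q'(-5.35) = -0.80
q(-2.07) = -4.48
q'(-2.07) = 0.88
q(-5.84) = -3.10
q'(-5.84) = -0.43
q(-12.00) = -3.16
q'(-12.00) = -0.54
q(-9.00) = -4.91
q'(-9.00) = 0.41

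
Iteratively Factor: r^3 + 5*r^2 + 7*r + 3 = (r + 3)*(r^2 + 2*r + 1) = (r + 1)*(r + 3)*(r + 1)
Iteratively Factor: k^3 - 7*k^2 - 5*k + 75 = (k + 3)*(k^2 - 10*k + 25) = (k - 5)*(k + 3)*(k - 5)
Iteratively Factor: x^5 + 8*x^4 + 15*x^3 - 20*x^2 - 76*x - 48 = (x + 4)*(x^4 + 4*x^3 - x^2 - 16*x - 12) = (x + 3)*(x + 4)*(x^3 + x^2 - 4*x - 4) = (x + 2)*(x + 3)*(x + 4)*(x^2 - x - 2) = (x - 2)*(x + 2)*(x + 3)*(x + 4)*(x + 1)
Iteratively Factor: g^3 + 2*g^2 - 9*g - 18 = (g + 3)*(g^2 - g - 6) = (g + 2)*(g + 3)*(g - 3)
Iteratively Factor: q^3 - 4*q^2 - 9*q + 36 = (q - 3)*(q^2 - q - 12) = (q - 4)*(q - 3)*(q + 3)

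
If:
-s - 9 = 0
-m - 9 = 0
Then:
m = -9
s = -9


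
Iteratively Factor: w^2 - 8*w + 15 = (w - 3)*(w - 5)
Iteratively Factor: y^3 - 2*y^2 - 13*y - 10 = (y + 1)*(y^2 - 3*y - 10) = (y + 1)*(y + 2)*(y - 5)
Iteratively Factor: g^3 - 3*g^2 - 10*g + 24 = (g + 3)*(g^2 - 6*g + 8) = (g - 2)*(g + 3)*(g - 4)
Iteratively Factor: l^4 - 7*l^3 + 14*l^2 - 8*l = (l - 1)*(l^3 - 6*l^2 + 8*l) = (l - 2)*(l - 1)*(l^2 - 4*l) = l*(l - 2)*(l - 1)*(l - 4)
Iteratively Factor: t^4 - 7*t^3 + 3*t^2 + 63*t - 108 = (t - 3)*(t^3 - 4*t^2 - 9*t + 36) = (t - 3)*(t + 3)*(t^2 - 7*t + 12) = (t - 4)*(t - 3)*(t + 3)*(t - 3)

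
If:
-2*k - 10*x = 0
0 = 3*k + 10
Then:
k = -10/3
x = 2/3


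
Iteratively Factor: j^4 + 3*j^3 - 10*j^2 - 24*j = (j + 4)*(j^3 - j^2 - 6*j) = j*(j + 4)*(j^2 - j - 6) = j*(j - 3)*(j + 4)*(j + 2)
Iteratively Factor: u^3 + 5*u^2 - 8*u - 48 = (u - 3)*(u^2 + 8*u + 16) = (u - 3)*(u + 4)*(u + 4)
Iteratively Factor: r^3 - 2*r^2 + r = (r - 1)*(r^2 - r) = r*(r - 1)*(r - 1)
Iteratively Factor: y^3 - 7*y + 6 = (y - 1)*(y^2 + y - 6) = (y - 1)*(y + 3)*(y - 2)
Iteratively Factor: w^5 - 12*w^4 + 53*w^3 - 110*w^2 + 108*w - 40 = (w - 2)*(w^4 - 10*w^3 + 33*w^2 - 44*w + 20) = (w - 2)^2*(w^3 - 8*w^2 + 17*w - 10) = (w - 2)^2*(w - 1)*(w^2 - 7*w + 10) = (w - 5)*(w - 2)^2*(w - 1)*(w - 2)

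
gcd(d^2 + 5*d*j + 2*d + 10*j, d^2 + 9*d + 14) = d + 2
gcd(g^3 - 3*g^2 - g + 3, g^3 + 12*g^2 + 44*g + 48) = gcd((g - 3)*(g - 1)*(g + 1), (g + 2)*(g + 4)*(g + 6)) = 1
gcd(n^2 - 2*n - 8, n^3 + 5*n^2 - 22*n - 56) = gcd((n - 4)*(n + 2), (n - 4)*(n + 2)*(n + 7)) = n^2 - 2*n - 8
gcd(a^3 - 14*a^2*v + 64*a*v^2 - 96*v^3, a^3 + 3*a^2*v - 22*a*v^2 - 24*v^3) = -a + 4*v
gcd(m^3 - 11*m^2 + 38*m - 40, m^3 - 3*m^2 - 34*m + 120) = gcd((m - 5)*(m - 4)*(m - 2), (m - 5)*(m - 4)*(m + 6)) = m^2 - 9*m + 20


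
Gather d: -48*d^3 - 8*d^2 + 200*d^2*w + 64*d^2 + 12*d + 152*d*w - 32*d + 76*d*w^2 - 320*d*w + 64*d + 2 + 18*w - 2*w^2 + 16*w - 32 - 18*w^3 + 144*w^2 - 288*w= -48*d^3 + d^2*(200*w + 56) + d*(76*w^2 - 168*w + 44) - 18*w^3 + 142*w^2 - 254*w - 30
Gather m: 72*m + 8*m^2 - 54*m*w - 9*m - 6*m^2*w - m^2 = m^2*(7 - 6*w) + m*(63 - 54*w)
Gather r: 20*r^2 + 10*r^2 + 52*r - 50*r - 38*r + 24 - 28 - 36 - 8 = 30*r^2 - 36*r - 48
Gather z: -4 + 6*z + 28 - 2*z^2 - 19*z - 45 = -2*z^2 - 13*z - 21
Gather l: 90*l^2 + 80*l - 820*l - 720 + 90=90*l^2 - 740*l - 630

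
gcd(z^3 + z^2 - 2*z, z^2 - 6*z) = z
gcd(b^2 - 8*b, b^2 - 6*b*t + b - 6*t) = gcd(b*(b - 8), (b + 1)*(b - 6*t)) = 1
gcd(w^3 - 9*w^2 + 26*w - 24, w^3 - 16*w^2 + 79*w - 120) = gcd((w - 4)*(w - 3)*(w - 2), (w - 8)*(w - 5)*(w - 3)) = w - 3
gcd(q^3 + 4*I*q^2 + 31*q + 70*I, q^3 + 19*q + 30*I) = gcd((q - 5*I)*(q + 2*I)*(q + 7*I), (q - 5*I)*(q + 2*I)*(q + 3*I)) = q^2 - 3*I*q + 10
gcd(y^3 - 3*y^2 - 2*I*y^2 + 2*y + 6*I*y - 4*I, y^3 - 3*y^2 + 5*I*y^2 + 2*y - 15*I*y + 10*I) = y^2 - 3*y + 2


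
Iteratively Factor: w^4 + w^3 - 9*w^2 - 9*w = (w + 3)*(w^3 - 2*w^2 - 3*w) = (w - 3)*(w + 3)*(w^2 + w) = w*(w - 3)*(w + 3)*(w + 1)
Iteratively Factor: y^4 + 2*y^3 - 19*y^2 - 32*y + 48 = (y + 4)*(y^3 - 2*y^2 - 11*y + 12) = (y - 1)*(y + 4)*(y^2 - y - 12) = (y - 1)*(y + 3)*(y + 4)*(y - 4)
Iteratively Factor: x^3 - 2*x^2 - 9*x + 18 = (x + 3)*(x^2 - 5*x + 6) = (x - 3)*(x + 3)*(x - 2)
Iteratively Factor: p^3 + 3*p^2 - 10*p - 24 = (p - 3)*(p^2 + 6*p + 8) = (p - 3)*(p + 4)*(p + 2)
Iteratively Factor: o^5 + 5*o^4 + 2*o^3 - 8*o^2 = (o + 4)*(o^4 + o^3 - 2*o^2) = o*(o + 4)*(o^3 + o^2 - 2*o) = o*(o - 1)*(o + 4)*(o^2 + 2*o) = o*(o - 1)*(o + 2)*(o + 4)*(o)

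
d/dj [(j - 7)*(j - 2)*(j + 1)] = 3*j^2 - 16*j + 5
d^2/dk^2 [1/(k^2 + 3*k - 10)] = 2*(-k^2 - 3*k + (2*k + 3)^2 + 10)/(k^2 + 3*k - 10)^3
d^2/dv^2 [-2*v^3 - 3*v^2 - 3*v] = -12*v - 6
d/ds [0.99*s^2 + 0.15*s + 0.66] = 1.98*s + 0.15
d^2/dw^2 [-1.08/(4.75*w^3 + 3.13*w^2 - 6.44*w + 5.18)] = ((30.78*w + 6.7608)*(4.75*w^3 + 3.13*w^2 - 6.44*w + 5.18) - 1.08*(14.25*w^2 + 6.26*w - 6.44)*(28.5*w^2 + 12.52*w - 12.88))/(4.75*w^3 + 3.13*w^2 - 6.44*w + 5.18)^3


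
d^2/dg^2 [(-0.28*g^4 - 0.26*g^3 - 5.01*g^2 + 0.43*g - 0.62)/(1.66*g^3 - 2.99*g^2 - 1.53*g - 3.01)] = (1.77635683940025e-15*g^8 - 36.620824*g^6 - 12.9324240000001*g^5 - 144.29556*g^4 - 262.682452*g^3 + 234.88413*g^2 - 72.958734*g - 86.4856)/(4.574296*g^9 - 24.717732*g^8 + 31.873494*g^7 - 6.049955*g^6 + 60.261627*g^5 - 55.858188*g^4 - 41.081361*g^3 - 102.407424*g^2 - 41.585859*g - 27.270901)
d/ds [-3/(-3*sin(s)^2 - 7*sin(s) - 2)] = -3*(6*sin(s) + 7)*cos(s)/(3*sin(s)^2 + 7*sin(s) + 2)^2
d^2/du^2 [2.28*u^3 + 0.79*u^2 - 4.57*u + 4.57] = 13.68*u + 1.58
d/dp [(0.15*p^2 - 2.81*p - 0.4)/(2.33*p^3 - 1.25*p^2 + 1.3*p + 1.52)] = (-0.3495*p^4 + 13.0946*p^3 - 0.5215*p^2 - 0.544*p - 3.7512)/(5.4289*p^6 - 5.825*p^5 + 7.6205*p^4 + 3.8332*p^3 - 2.11*p^2 + 3.952*p + 2.3104)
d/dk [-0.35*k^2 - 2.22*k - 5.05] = -0.7*k - 2.22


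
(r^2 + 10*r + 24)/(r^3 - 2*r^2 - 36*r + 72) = (r + 4)/(r^2 - 8*r + 12)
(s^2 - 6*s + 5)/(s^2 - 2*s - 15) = (s - 1)/(s + 3)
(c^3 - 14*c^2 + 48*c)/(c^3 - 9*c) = (c^2 - 14*c + 48)/(c^2 - 9)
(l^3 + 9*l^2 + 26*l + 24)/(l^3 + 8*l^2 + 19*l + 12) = (l + 2)/(l + 1)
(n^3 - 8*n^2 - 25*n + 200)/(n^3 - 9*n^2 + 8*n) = (n^2 - 25)/(n*(n - 1))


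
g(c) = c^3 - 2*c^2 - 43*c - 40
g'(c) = 3*c^2 - 4*c - 43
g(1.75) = -116.02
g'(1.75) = -40.81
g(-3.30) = 44.18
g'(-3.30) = 2.87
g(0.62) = -67.19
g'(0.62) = -44.33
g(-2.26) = 35.42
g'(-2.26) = -18.64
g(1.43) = -102.66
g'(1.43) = -42.59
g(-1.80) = 25.09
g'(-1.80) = -26.08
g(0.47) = -60.55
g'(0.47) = -44.22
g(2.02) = -126.78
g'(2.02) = -38.84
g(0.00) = -40.00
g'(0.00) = -43.00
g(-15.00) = -3220.00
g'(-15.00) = 692.00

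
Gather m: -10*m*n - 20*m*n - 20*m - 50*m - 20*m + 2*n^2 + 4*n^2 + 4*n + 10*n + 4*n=m*(-30*n - 90) + 6*n^2 + 18*n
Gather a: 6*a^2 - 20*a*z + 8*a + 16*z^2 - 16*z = 6*a^2 + a*(8 - 20*z) + 16*z^2 - 16*z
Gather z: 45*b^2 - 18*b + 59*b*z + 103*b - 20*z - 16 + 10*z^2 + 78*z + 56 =45*b^2 + 85*b + 10*z^2 + z*(59*b + 58) + 40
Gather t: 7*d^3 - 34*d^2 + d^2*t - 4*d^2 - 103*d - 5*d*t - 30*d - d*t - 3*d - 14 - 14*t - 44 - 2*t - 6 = 7*d^3 - 38*d^2 - 136*d + t*(d^2 - 6*d - 16) - 64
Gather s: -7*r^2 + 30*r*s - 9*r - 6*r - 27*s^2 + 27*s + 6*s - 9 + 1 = -7*r^2 - 15*r - 27*s^2 + s*(30*r + 33) - 8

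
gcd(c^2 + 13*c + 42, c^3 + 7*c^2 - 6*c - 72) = c + 6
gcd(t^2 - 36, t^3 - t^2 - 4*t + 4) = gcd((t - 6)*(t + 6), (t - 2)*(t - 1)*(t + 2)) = 1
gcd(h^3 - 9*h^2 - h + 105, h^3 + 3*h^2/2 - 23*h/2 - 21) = h + 3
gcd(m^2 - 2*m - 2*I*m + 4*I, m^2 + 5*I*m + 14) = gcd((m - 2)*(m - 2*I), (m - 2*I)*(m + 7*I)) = m - 2*I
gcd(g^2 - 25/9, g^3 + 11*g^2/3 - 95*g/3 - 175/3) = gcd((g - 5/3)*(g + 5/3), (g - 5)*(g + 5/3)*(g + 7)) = g + 5/3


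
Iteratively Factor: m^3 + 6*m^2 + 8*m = (m + 2)*(m^2 + 4*m) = m*(m + 2)*(m + 4)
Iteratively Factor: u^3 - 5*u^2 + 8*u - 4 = (u - 2)*(u^2 - 3*u + 2) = (u - 2)^2*(u - 1)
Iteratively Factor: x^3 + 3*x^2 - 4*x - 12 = (x + 3)*(x^2 - 4) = (x - 2)*(x + 3)*(x + 2)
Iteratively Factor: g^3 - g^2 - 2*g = (g + 1)*(g^2 - 2*g) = (g - 2)*(g + 1)*(g)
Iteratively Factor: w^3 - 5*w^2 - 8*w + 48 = (w - 4)*(w^2 - w - 12) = (w - 4)^2*(w + 3)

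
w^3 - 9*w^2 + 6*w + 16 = (w - 8)*(w - 2)*(w + 1)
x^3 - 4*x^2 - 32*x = x*(x - 8)*(x + 4)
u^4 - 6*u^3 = u^3*(u - 6)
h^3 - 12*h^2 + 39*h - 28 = (h - 7)*(h - 4)*(h - 1)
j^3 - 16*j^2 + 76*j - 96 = (j - 8)*(j - 6)*(j - 2)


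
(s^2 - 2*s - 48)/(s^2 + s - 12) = (s^2 - 2*s - 48)/(s^2 + s - 12)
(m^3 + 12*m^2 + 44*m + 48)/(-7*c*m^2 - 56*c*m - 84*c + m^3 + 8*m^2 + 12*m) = (-m - 4)/(7*c - m)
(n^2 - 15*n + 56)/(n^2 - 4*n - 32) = (n - 7)/(n + 4)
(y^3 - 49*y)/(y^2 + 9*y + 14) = y*(y - 7)/(y + 2)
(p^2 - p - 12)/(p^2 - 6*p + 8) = (p + 3)/(p - 2)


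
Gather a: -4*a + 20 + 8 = 28 - 4*a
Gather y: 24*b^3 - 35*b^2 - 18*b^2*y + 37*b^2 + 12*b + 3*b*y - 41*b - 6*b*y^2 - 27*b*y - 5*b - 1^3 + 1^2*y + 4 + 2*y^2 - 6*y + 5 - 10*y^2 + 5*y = 24*b^3 + 2*b^2 - 34*b + y^2*(-6*b - 8) + y*(-18*b^2 - 24*b) + 8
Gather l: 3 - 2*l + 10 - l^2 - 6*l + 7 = -l^2 - 8*l + 20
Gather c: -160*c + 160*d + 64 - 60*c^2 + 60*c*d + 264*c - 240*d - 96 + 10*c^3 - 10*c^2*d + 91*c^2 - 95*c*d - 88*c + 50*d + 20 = 10*c^3 + c^2*(31 - 10*d) + c*(16 - 35*d) - 30*d - 12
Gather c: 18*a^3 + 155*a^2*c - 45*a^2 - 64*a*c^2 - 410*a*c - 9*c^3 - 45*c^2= 18*a^3 - 45*a^2 - 9*c^3 + c^2*(-64*a - 45) + c*(155*a^2 - 410*a)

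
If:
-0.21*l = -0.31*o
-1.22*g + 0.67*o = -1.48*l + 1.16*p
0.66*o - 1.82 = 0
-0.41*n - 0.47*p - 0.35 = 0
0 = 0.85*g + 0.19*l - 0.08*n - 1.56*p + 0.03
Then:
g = 3.80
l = 4.07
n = -4.05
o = 2.76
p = 2.79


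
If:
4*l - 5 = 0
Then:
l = 5/4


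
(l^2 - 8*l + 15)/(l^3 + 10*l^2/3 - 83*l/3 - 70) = 3*(l - 3)/(3*l^2 + 25*l + 42)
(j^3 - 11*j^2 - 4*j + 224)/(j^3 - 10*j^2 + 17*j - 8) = (j^2 - 3*j - 28)/(j^2 - 2*j + 1)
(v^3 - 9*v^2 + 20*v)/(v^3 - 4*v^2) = (v - 5)/v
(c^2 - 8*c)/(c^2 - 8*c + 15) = c*(c - 8)/(c^2 - 8*c + 15)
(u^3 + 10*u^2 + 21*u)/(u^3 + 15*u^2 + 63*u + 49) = u*(u + 3)/(u^2 + 8*u + 7)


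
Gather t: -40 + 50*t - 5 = 50*t - 45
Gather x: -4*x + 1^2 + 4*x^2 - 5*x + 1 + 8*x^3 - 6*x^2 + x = 8*x^3 - 2*x^2 - 8*x + 2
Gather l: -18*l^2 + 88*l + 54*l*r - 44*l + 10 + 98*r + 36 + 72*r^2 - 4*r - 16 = -18*l^2 + l*(54*r + 44) + 72*r^2 + 94*r + 30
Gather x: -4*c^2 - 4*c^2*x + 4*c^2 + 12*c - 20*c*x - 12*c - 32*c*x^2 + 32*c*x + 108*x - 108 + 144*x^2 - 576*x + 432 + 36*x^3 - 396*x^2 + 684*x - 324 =36*x^3 + x^2*(-32*c - 252) + x*(-4*c^2 + 12*c + 216)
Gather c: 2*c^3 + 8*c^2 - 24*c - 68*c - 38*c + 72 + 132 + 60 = 2*c^3 + 8*c^2 - 130*c + 264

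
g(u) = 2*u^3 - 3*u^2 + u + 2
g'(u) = 6*u^2 - 6*u + 1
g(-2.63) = -57.76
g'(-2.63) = 58.28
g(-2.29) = -40.04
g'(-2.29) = 46.20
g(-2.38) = -44.34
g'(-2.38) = 49.27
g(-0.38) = 1.08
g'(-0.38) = 4.15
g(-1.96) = -26.54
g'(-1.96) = 35.81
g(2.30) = 12.76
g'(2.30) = 18.94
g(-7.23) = -917.91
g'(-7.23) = 358.02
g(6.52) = 435.32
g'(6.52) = 216.94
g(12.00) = 3038.00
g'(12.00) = 793.00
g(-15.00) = -7438.00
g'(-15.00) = 1441.00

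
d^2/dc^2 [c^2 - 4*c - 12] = 2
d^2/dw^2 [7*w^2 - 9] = 14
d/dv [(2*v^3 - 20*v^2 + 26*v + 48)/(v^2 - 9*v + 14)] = 2*(v^4 - 18*v^3 + 119*v^2 - 328*v + 398)/(v^4 - 18*v^3 + 109*v^2 - 252*v + 196)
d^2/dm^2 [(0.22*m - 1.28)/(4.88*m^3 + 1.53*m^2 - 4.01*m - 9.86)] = (31.435008*m^5 - 355.933536*m^4 - 143.271604*m^3 + 259.338624*m^2 - 302.504664*m - 97.181688)/(116.214272*m^9 + 109.308096*m^8 - 252.216456*m^7 - 880.489959*m^6 - 234.460587*m^5 + 1162.254045*m^4 + 1721.778091*m^3 - 29.411394*m^2 - 1169.551788*m - 958.585256)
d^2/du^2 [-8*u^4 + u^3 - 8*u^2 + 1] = -96*u^2 + 6*u - 16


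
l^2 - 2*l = l*(l - 2)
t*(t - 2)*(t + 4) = t^3 + 2*t^2 - 8*t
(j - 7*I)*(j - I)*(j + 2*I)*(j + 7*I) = j^4 + I*j^3 + 51*j^2 + 49*I*j + 98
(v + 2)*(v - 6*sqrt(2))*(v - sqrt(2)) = v^3 - 7*sqrt(2)*v^2 + 2*v^2 - 14*sqrt(2)*v + 12*v + 24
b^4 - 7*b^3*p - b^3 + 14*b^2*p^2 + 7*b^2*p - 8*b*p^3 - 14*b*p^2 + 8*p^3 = (b - 1)*(b - 4*p)*(b - 2*p)*(b - p)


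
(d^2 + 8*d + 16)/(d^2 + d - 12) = (d + 4)/(d - 3)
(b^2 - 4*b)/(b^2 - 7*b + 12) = b/(b - 3)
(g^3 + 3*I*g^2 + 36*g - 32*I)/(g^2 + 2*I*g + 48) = (g^2 - 5*I*g - 4)/(g - 6*I)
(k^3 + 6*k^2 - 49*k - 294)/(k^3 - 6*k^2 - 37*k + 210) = (k + 7)/(k - 5)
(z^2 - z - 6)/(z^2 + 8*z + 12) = (z - 3)/(z + 6)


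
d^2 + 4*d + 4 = (d + 2)^2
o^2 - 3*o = o*(o - 3)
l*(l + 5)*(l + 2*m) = l^3 + 2*l^2*m + 5*l^2 + 10*l*m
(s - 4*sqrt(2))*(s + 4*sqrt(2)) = s^2 - 32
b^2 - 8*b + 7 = (b - 7)*(b - 1)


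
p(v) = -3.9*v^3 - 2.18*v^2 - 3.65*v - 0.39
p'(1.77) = -48.02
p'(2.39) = -80.90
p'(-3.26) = -113.78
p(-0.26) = 0.48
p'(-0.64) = -5.65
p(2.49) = -83.20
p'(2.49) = -87.05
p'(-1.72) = -30.76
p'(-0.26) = -3.31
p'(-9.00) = -912.11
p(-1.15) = 6.86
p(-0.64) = 2.08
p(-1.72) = 19.28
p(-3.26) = 123.46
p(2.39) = -74.81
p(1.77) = -35.31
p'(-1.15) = -14.11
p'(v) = -11.7*v^2 - 4.36*v - 3.65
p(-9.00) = 2698.98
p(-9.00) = 2698.98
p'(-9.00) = -912.11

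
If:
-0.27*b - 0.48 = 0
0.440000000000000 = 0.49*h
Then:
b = -1.78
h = 0.90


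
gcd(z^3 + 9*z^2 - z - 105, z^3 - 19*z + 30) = z^2 + 2*z - 15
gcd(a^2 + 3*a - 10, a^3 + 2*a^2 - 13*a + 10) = a^2 + 3*a - 10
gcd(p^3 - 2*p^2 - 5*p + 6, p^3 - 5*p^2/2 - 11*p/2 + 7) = p^2 + p - 2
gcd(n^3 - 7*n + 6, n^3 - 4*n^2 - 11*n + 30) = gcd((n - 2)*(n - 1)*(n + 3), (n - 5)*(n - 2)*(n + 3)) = n^2 + n - 6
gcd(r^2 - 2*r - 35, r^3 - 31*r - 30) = r + 5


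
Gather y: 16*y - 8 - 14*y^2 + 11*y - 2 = -14*y^2 + 27*y - 10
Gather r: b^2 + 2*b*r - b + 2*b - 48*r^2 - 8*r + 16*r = b^2 + b - 48*r^2 + r*(2*b + 8)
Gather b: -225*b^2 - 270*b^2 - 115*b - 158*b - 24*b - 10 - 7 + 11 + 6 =-495*b^2 - 297*b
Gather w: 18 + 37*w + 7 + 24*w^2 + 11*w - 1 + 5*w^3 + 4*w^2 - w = 5*w^3 + 28*w^2 + 47*w + 24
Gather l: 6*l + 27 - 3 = 6*l + 24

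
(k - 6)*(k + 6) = k^2 - 36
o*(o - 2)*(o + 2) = o^3 - 4*o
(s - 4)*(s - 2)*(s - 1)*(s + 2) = s^4 - 5*s^3 + 20*s - 16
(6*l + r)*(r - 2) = 6*l*r - 12*l + r^2 - 2*r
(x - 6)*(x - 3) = x^2 - 9*x + 18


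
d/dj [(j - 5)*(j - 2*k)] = 2*j - 2*k - 5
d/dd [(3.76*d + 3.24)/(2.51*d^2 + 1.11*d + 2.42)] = (-9.4376*d^2 - 16.2648*d + 5.5028)/(6.3001*d^4 + 5.5722*d^3 + 13.3805*d^2 + 5.3724*d + 5.8564)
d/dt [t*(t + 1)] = 2*t + 1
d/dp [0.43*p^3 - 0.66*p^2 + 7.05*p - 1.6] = 1.29*p^2 - 1.32*p + 7.05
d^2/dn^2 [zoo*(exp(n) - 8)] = zoo*exp(n)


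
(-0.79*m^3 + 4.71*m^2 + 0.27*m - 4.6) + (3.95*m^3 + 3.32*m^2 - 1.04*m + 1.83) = 3.16*m^3 + 8.03*m^2 - 0.77*m - 2.77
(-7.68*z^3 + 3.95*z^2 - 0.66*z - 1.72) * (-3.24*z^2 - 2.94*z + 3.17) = 24.8832*z^5 + 9.7812*z^4 - 33.8202*z^3 + 20.0347*z^2 + 2.9646*z - 5.4524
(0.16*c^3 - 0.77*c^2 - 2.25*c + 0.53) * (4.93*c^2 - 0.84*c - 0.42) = 0.7888*c^5 - 3.9305*c^4 - 10.5129*c^3 + 4.8263*c^2 + 0.4998*c - 0.2226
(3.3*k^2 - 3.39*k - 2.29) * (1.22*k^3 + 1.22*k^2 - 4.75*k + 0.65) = 4.026*k^5 - 0.1098*k^4 - 22.6046*k^3 + 15.4537*k^2 + 8.674*k - 1.4885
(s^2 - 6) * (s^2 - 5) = s^4 - 11*s^2 + 30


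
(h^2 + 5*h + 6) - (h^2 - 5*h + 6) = 10*h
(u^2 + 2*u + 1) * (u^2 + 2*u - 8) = u^4 + 4*u^3 - 3*u^2 - 14*u - 8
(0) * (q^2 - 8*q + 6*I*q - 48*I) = 0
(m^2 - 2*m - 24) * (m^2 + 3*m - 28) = m^4 + m^3 - 58*m^2 - 16*m + 672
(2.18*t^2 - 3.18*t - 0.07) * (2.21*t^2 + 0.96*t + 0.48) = 4.8178*t^4 - 4.935*t^3 - 2.1611*t^2 - 1.5936*t - 0.0336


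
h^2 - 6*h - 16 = (h - 8)*(h + 2)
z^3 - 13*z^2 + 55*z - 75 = (z - 5)^2*(z - 3)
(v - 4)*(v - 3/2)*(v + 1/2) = v^3 - 5*v^2 + 13*v/4 + 3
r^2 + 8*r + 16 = (r + 4)^2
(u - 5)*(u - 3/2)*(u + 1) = u^3 - 11*u^2/2 + u + 15/2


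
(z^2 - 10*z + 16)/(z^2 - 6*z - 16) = (z - 2)/(z + 2)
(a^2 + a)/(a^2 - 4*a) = (a + 1)/(a - 4)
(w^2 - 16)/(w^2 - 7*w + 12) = (w + 4)/(w - 3)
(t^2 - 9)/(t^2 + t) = (t^2 - 9)/(t*(t + 1))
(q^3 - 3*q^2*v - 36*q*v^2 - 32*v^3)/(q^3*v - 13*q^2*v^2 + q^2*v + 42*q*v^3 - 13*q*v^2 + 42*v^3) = (q^3 - 3*q^2*v - 36*q*v^2 - 32*v^3)/(v*(q^3 - 13*q^2*v + q^2 + 42*q*v^2 - 13*q*v + 42*v^2))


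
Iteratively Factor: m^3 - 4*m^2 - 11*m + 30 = (m - 5)*(m^2 + m - 6) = (m - 5)*(m + 3)*(m - 2)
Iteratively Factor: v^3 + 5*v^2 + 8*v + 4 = (v + 2)*(v^2 + 3*v + 2) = (v + 2)^2*(v + 1)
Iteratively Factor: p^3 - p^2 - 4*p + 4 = (p + 2)*(p^2 - 3*p + 2) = (p - 2)*(p + 2)*(p - 1)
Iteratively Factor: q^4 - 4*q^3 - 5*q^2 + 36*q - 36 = (q - 2)*(q^3 - 2*q^2 - 9*q + 18) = (q - 2)*(q + 3)*(q^2 - 5*q + 6) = (q - 3)*(q - 2)*(q + 3)*(q - 2)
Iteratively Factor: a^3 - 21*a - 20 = (a - 5)*(a^2 + 5*a + 4) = (a - 5)*(a + 1)*(a + 4)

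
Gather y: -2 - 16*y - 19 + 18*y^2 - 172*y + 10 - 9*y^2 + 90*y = 9*y^2 - 98*y - 11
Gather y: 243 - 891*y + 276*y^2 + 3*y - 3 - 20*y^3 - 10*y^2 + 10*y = -20*y^3 + 266*y^2 - 878*y + 240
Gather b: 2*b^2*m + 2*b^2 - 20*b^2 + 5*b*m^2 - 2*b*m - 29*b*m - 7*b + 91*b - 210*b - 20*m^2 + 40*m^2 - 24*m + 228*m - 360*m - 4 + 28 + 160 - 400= b^2*(2*m - 18) + b*(5*m^2 - 31*m - 126) + 20*m^2 - 156*m - 216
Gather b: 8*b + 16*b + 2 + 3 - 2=24*b + 3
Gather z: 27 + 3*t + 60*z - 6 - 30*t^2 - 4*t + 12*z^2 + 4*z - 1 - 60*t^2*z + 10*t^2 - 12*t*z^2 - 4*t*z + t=-20*t^2 + z^2*(12 - 12*t) + z*(-60*t^2 - 4*t + 64) + 20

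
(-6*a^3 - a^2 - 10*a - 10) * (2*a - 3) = -12*a^4 + 16*a^3 - 17*a^2 + 10*a + 30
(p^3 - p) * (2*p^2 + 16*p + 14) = 2*p^5 + 16*p^4 + 12*p^3 - 16*p^2 - 14*p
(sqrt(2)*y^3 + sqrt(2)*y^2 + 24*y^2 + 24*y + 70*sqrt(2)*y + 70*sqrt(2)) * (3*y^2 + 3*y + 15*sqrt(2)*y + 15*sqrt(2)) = 3*sqrt(2)*y^5 + 6*sqrt(2)*y^4 + 102*y^4 + 204*y^3 + 573*sqrt(2)*y^3 + 1140*sqrt(2)*y^2 + 2202*y^2 + 570*sqrt(2)*y + 4200*y + 2100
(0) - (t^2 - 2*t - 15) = -t^2 + 2*t + 15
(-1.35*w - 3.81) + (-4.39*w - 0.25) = -5.74*w - 4.06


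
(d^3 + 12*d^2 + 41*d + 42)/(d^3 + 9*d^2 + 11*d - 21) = (d + 2)/(d - 1)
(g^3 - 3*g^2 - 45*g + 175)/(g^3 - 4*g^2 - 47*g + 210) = (g - 5)/(g - 6)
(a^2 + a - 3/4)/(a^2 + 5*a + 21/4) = (2*a - 1)/(2*a + 7)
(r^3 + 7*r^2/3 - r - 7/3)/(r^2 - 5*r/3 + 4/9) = 3*(3*r^3 + 7*r^2 - 3*r - 7)/(9*r^2 - 15*r + 4)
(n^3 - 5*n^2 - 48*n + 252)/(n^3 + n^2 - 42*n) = (n - 6)/n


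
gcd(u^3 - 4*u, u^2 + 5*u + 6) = u + 2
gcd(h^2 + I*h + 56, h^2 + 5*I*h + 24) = h + 8*I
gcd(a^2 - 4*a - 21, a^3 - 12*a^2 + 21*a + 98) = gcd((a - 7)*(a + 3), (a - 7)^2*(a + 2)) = a - 7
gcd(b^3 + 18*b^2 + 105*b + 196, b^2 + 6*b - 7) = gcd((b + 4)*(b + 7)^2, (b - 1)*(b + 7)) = b + 7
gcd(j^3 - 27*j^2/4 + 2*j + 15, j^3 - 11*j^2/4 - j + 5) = j^2 - 3*j/4 - 5/2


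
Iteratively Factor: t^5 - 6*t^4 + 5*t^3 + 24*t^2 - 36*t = (t)*(t^4 - 6*t^3 + 5*t^2 + 24*t - 36) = t*(t - 3)*(t^3 - 3*t^2 - 4*t + 12) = t*(t - 3)*(t + 2)*(t^2 - 5*t + 6) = t*(t - 3)*(t - 2)*(t + 2)*(t - 3)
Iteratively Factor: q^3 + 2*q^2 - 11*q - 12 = (q - 3)*(q^2 + 5*q + 4) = (q - 3)*(q + 4)*(q + 1)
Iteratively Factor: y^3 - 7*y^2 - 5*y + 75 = (y - 5)*(y^2 - 2*y - 15) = (y - 5)^2*(y + 3)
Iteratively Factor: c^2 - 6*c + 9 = (c - 3)*(c - 3)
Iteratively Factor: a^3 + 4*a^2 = (a)*(a^2 + 4*a) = a*(a + 4)*(a)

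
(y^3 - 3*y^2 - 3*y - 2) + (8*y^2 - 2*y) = y^3 + 5*y^2 - 5*y - 2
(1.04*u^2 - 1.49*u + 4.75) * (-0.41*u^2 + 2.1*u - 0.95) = -0.4264*u^4 + 2.7949*u^3 - 6.0645*u^2 + 11.3905*u - 4.5125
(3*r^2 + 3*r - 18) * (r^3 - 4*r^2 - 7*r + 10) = 3*r^5 - 9*r^4 - 51*r^3 + 81*r^2 + 156*r - 180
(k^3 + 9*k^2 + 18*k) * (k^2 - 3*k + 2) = k^5 + 6*k^4 - 7*k^3 - 36*k^2 + 36*k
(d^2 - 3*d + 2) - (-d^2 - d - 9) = 2*d^2 - 2*d + 11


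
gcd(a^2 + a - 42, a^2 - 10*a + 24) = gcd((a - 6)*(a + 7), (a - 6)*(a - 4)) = a - 6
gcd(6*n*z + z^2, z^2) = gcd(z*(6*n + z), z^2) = z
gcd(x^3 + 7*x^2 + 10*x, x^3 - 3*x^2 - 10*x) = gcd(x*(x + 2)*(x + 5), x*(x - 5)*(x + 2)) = x^2 + 2*x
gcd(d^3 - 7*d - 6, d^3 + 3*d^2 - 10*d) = 1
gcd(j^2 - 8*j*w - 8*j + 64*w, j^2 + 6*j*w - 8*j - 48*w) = j - 8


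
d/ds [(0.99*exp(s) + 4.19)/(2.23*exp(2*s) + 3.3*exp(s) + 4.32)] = (-(0.99*exp(s) + 4.19)*(4.46*exp(s) + 3.3) + 2.2077*exp(2*s) + 3.267*exp(s) + 4.2768)*exp(s)/(2.23*exp(2*s) + 3.3*exp(s) + 4.32)^2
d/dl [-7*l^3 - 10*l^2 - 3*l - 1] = -21*l^2 - 20*l - 3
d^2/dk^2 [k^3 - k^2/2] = 6*k - 1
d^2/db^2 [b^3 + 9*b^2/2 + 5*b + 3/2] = 6*b + 9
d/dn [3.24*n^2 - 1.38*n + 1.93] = 6.48*n - 1.38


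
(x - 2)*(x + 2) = x^2 - 4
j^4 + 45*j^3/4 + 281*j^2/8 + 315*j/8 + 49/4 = (j + 1/2)*(j + 7/4)*(j + 2)*(j + 7)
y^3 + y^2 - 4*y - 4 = (y - 2)*(y + 1)*(y + 2)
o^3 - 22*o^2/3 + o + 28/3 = (o - 7)*(o - 4/3)*(o + 1)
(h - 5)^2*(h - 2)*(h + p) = h^4 + h^3*p - 12*h^3 - 12*h^2*p + 45*h^2 + 45*h*p - 50*h - 50*p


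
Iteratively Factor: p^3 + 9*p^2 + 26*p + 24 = (p + 4)*(p^2 + 5*p + 6) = (p + 3)*(p + 4)*(p + 2)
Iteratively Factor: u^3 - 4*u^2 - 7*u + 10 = (u - 1)*(u^2 - 3*u - 10) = (u - 5)*(u - 1)*(u + 2)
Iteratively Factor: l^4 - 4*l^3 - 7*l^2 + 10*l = (l - 5)*(l^3 + l^2 - 2*l) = (l - 5)*(l + 2)*(l^2 - l) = (l - 5)*(l - 1)*(l + 2)*(l)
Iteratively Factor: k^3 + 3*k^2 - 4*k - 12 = (k - 2)*(k^2 + 5*k + 6) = (k - 2)*(k + 3)*(k + 2)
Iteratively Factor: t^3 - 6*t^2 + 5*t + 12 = (t - 3)*(t^2 - 3*t - 4) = (t - 3)*(t + 1)*(t - 4)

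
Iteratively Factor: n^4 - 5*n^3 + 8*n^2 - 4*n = (n - 2)*(n^3 - 3*n^2 + 2*n) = (n - 2)*(n - 1)*(n^2 - 2*n) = n*(n - 2)*(n - 1)*(n - 2)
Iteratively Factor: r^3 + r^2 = (r)*(r^2 + r) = r*(r + 1)*(r)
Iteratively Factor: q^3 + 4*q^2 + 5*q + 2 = (q + 1)*(q^2 + 3*q + 2) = (q + 1)*(q + 2)*(q + 1)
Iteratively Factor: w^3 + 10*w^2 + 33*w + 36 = (w + 3)*(w^2 + 7*w + 12) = (w + 3)*(w + 4)*(w + 3)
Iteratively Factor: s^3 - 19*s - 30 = (s + 2)*(s^2 - 2*s - 15) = (s + 2)*(s + 3)*(s - 5)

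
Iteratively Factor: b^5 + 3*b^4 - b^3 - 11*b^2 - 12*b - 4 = (b + 1)*(b^4 + 2*b^3 - 3*b^2 - 8*b - 4) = (b + 1)^2*(b^3 + b^2 - 4*b - 4) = (b + 1)^3*(b^2 - 4) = (b - 2)*(b + 1)^3*(b + 2)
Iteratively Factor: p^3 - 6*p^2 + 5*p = (p)*(p^2 - 6*p + 5) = p*(p - 1)*(p - 5)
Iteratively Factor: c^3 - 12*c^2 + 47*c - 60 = (c - 5)*(c^2 - 7*c + 12) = (c - 5)*(c - 3)*(c - 4)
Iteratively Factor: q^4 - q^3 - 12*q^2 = (q)*(q^3 - q^2 - 12*q) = q^2*(q^2 - q - 12) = q^2*(q + 3)*(q - 4)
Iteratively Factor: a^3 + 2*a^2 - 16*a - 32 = (a - 4)*(a^2 + 6*a + 8) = (a - 4)*(a + 4)*(a + 2)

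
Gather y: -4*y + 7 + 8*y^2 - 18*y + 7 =8*y^2 - 22*y + 14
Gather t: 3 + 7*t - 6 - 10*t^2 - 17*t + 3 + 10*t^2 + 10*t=0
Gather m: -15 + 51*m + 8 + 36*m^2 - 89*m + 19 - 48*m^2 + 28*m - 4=-12*m^2 - 10*m + 8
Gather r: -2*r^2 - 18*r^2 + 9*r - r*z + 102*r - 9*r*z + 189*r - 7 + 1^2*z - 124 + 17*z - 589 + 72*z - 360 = -20*r^2 + r*(300 - 10*z) + 90*z - 1080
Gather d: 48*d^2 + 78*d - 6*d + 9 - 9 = 48*d^2 + 72*d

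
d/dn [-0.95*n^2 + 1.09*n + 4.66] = 1.09 - 1.9*n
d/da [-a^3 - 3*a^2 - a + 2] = -3*a^2 - 6*a - 1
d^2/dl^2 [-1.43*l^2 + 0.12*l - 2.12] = -2.86000000000000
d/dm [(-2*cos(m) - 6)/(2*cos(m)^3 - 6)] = (-3*(cos(m) + 3)*cos(m)^2 + cos(m)^3 - 3)*sin(m)/(cos(m)^3 - 3)^2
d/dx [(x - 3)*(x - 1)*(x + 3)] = 3*x^2 - 2*x - 9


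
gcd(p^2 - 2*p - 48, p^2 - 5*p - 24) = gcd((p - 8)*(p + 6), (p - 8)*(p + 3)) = p - 8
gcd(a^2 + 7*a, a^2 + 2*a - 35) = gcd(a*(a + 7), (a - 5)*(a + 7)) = a + 7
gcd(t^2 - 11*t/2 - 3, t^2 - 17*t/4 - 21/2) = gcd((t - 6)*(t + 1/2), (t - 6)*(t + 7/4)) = t - 6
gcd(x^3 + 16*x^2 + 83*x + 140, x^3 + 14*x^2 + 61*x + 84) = x^2 + 11*x + 28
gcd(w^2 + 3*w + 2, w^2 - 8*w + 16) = 1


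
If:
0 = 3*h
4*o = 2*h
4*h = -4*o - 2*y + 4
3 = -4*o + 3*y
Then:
No Solution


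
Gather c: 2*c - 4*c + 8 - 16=-2*c - 8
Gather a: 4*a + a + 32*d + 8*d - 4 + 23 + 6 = 5*a + 40*d + 25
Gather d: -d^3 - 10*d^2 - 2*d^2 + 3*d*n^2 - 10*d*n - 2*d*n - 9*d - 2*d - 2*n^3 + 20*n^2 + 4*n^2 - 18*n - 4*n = -d^3 - 12*d^2 + d*(3*n^2 - 12*n - 11) - 2*n^3 + 24*n^2 - 22*n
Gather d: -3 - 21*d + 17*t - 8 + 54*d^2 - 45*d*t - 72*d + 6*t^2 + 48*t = 54*d^2 + d*(-45*t - 93) + 6*t^2 + 65*t - 11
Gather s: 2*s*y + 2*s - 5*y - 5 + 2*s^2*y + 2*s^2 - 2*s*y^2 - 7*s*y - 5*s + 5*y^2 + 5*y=s^2*(2*y + 2) + s*(-2*y^2 - 5*y - 3) + 5*y^2 - 5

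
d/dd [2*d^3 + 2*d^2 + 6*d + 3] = 6*d^2 + 4*d + 6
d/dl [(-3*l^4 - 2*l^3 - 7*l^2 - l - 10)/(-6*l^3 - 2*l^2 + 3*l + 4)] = (18*l^6 + 12*l^5 - 65*l^4 - 72*l^3 - 227*l^2 - 96*l + 26)/(36*l^6 + 24*l^5 - 32*l^4 - 60*l^3 - 7*l^2 + 24*l + 16)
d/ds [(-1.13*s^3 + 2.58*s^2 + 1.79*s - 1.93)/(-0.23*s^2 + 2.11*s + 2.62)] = (0.2599*s^4 - 4.7686*s^3 - 3.0263*s^2 + 12.6314*s + 8.7621)/(0.0529*s^4 - 0.9706*s^3 + 3.2469*s^2 + 11.0564*s + 6.8644)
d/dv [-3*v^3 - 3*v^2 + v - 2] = -9*v^2 - 6*v + 1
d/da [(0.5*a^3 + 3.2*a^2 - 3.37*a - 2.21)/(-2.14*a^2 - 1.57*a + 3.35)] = (-1.07*a^4 - 1.57*a^3 - 7.2108*a^2 + 11.9812*a - 14.7592)/(4.5796*a^4 + 6.7196*a^3 - 11.8731*a^2 - 10.519*a + 11.2225)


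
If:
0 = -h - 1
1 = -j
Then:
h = -1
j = -1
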